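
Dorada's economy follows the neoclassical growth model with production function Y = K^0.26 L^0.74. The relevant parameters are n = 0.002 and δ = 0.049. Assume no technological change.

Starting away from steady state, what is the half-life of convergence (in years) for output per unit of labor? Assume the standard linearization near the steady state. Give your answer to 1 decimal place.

Near the steady state the convergence rate is λ = (1 − α)(n + δ).
λ = (1 − 0.26) × 0.051 = 0.74 × 0.051 = 0.03774
Half-life = ln 2 / λ = 0.6931 / 0.03774 ≈ 18.37 years

half-life ≈ 18.4 years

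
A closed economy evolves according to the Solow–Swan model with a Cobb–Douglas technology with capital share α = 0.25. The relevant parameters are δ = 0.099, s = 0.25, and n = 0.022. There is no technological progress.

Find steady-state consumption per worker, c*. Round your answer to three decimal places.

Steady state requires s·f(k) = (n + δ)·k, i.e. s·k^α = (n + δ)·k.
Rearranging, k^(1−α) = s / (n + δ).
k^0.75 = 0.25 / (0.022 + 0.099) = 0.25 / 0.121 = 2.0661
k* = 2.0661^(1/0.75) ≈ 2.6315
y* = (k*)^α = 2.6315^0.25 ≈ 1.2737
c* = (1 − s)·y* = (1 − 0.25) × 1.2737 ≈ 0.9553

c* ≈ 0.955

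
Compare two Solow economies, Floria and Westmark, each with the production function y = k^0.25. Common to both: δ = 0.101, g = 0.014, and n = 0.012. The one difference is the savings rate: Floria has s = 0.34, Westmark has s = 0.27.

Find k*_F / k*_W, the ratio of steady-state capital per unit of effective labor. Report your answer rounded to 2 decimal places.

k*_F / k*_W ≈ 1.36

Steady-state k* = [s/(n + g + δ)]^(1/(1−α)), so the ratio is [ (s_F/(n + g + δ)_F) / (s_W/(n + g + δ)_W) ]^1.3333.
s_F/(n + g + δ)_F = 0.34/0.127 = 2.6772; s_W/(n + g + δ)_W = 0.27/0.127 = 2.1260.
Ratio = (2.6772/2.1260)^1.3333 = 1.2593^1.3333 ≈ 1.3599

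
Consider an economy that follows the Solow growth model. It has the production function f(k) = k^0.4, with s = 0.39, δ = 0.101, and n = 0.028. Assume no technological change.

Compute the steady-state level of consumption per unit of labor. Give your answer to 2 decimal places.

c* = 1.28

Steady state requires s·f(k) = (n + δ)·k, i.e. s·k^α = (n + δ)·k.
Rearranging, k^(1−α) = s / (n + δ).
k^0.6 = 0.39 / (0.028 + 0.101) = 0.39 / 0.129 = 3.0233
k* = 3.0233^(1/0.6) ≈ 6.3212
y* = (k*)^α = 6.3212^0.4 ≈ 2.0908
c* = (1 − s)·y* = (1 − 0.39) × 2.0908 ≈ 1.2754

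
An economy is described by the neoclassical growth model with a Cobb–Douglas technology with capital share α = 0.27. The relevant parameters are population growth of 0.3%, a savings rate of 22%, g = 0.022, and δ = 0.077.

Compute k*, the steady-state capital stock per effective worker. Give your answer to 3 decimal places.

At the steady state, Δk = 0, so s·k^α = (n + g + δ)·k.
Rearranging, k^(1−α) = s / (n + g + δ).
k^0.73 = 0.22 / (0.003 + 0.022 + 0.077) = 0.22 / 0.102 = 2.1569
k* = 2.1569^(1/0.73) ≈ 2.8662

k* = 2.866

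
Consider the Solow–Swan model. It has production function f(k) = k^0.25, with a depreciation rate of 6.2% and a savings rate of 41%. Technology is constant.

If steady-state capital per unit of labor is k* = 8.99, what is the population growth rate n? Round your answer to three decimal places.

At the steady state, Δk = 0, so s·k^α = (n + δ)·k.
So s / (n + δ) = (k*)^(1−α) = 8.99^0.75 = 5.1918.
Therefore n + δ = s / 5.1918 = 0.41 / 5.1918 = 0.0790, so n = 0.0790 − 0.062 = 0.0170.

n ≈ 0.017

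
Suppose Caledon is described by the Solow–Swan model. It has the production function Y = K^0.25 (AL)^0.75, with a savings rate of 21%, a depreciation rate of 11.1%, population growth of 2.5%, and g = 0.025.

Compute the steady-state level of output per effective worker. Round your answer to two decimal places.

y* = 1.09

In steady state, investment equals break-even investment: s·k^α = (n + g + δ)·k.
Dividing both sides by k: k^(1−α) = s / (n + g + δ).
k^0.75 = 0.21 / (0.025 + 0.025 + 0.111) = 0.21 / 0.161 = 1.3043
k* = 1.3043^(1/0.75) ≈ 1.4251
y* = (k*)^α = 1.4251^0.25 ≈ 1.0926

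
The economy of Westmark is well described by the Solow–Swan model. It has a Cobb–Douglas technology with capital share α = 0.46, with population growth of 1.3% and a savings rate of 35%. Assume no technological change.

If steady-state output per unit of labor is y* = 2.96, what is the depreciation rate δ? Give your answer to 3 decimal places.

Steady state requires s·f(k) = (n + δ)·k, i.e. s·k^α = (n + δ)·k.
Since y* = [s/(n + δ)]^(α/(1−α)), we have s/(n + δ) = (y*)^((1−α)/α) = 2.96^1.1739 = 3.5748.
Therefore n + δ = s / 3.5748 = 0.35 / 3.5748 = 0.0979, so δ = 0.0979 − 0.013 = 0.0849.

δ ≈ 0.085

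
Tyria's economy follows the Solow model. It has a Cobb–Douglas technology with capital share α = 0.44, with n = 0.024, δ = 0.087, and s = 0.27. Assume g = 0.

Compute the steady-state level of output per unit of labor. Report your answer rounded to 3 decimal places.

y* = 2.011

In steady state, investment equals break-even investment: s·k^α = (n + δ)·k.
Rearranging, k^(1−α) = s / (n + δ).
k^0.56 = 0.27 / (0.024 + 0.087) = 0.27 / 0.111 = 2.4324
k* = 2.4324^(1/0.56) ≈ 4.8904
y* = (k*)^α = 4.8904^0.44 ≈ 2.0105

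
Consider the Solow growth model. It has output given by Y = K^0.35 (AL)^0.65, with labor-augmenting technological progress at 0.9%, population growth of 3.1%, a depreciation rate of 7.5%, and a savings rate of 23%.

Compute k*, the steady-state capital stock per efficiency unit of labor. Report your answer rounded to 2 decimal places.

k* ≈ 2.90

Steady state requires s·f(k) = (n + g + δ)·k, i.e. s·k^α = (n + g + δ)·k.
Rearranging, k^(1−α) = s / (n + g + δ).
k^0.65 = 0.23 / (0.031 + 0.009 + 0.075) = 0.23 / 0.115 = 2.0000
k* = 2.0000^(1/0.65) ≈ 2.9048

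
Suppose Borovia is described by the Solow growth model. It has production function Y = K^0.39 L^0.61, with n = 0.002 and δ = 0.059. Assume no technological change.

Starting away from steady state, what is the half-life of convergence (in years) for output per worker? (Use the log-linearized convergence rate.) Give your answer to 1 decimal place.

about 18.6 years

Near the steady state the convergence rate is λ = (1 − α)(n + δ).
λ = (1 − 0.39) × 0.061 = 0.61 × 0.061 = 0.03721
Half-life = ln 2 / λ = 0.6931 / 0.03721 ≈ 18.63 years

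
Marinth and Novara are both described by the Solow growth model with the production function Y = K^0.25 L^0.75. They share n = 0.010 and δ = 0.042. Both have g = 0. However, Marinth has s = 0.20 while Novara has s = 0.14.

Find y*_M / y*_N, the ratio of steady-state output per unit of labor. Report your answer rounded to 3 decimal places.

Steady-state y* = [s/(n + δ)]^(α/(1−α)), so the ratio is [ (s_M/(n + δ)_M) / (s_N/(n + δ)_N) ]^0.3333.
s_M/(n + δ)_M = 0.20/0.052 = 3.8462; s_N/(n + δ)_N = 0.14/0.052 = 2.6923.
Ratio = (3.8462/2.6923)^0.3333 = 1.4286^0.3333 ≈ 1.1262

y*_M / y*_N ≈ 1.126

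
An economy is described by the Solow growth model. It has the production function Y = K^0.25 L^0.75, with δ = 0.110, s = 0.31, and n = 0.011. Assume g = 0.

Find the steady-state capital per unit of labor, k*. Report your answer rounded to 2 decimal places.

k* ≈ 3.51

Steady state requires s·f(k) = (n + δ)·k, i.e. s·k^α = (n + δ)·k.
Rearranging, k^(1−α) = s / (n + δ).
k^0.75 = 0.31 / (0.011 + 0.110) = 0.31 / 0.121 = 2.5620
k* = 2.5620^(1/0.75) ≈ 3.5057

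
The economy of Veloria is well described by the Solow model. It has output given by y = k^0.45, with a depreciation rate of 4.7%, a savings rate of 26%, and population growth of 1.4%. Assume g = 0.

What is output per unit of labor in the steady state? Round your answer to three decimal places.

In steady state, investment equals break-even investment: s·k^α = (n + δ)·k.
Dividing both sides by k: k^(1−α) = s / (n + δ).
k^0.55 = 0.26 / (0.014 + 0.047) = 0.26 / 0.061 = 4.2623
k* = 4.2623^(1/0.55) ≈ 13.9575
y* = (k*)^α = 13.9575^0.45 ≈ 3.2746

y* = 3.275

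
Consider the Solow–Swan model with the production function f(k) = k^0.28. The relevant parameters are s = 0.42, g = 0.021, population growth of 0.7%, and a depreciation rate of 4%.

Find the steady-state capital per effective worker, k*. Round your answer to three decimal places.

At the steady state, Δk = 0, so s·k^α = (n + g + δ)·k.
Dividing both sides by k: k^(1−α) = s / (n + g + δ).
k^0.72 = 0.42 / (0.007 + 0.021 + 0.040) = 0.42 / 0.068 = 6.1765
k* = 6.1765^(1/0.72) ≈ 12.5387

k* ≈ 12.539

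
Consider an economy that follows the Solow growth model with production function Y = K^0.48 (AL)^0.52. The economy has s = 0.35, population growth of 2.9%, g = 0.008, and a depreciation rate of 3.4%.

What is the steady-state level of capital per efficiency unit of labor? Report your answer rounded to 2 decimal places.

k* = 21.49

Steady state requires s·f(k) = (n + g + δ)·k, i.e. s·k^α = (n + g + δ)·k.
Rearranging, k^(1−α) = s / (n + g + δ).
k^0.52 = 0.35 / (0.029 + 0.008 + 0.034) = 0.35 / 0.071 = 4.9296
k* = 4.9296^(1/0.52) ≈ 21.4946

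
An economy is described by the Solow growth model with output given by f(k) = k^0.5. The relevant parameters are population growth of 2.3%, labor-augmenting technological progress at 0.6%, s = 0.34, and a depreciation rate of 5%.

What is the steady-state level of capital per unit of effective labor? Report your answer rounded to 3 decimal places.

k* = 18.523

At the steady state, Δk = 0, so s·k^α = (n + g + δ)·k.
Dividing both sides by k: k^(1−α) = s / (n + g + δ).
k^0.5 = 0.34 / (0.023 + 0.006 + 0.050) = 0.34 / 0.079 = 4.3038
k* = 4.3038^(1/0.5) ≈ 18.5227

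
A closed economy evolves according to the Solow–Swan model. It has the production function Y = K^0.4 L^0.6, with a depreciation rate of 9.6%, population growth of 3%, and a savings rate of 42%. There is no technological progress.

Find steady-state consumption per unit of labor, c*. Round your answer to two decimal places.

Steady state requires s·f(k) = (n + δ)·k, i.e. s·k^α = (n + δ)·k.
Rearranging, k^(1−α) = s / (n + δ).
k^0.6 = 0.42 / (0.030 + 0.096) = 0.42 / 0.126 = 3.3333
k* = 3.3333^(1/0.6) ≈ 7.4380
y* = (k*)^α = 7.4380^0.4 ≈ 2.2314
c* = (1 − s)·y* = (1 − 0.42) × 2.2314 ≈ 1.2942

c* ≈ 1.29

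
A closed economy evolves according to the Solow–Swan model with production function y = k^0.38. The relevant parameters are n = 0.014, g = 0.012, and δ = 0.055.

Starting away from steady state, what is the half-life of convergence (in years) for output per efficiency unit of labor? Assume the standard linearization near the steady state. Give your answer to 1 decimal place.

Near the steady state the convergence rate is λ = (1 − α)(n + g + δ).
λ = (1 − 0.38) × 0.081 = 0.62 × 0.081 = 0.05022
Half-life = ln 2 / λ = 0.6931 / 0.05022 ≈ 13.80 years

t_½ ≈ 13.8 years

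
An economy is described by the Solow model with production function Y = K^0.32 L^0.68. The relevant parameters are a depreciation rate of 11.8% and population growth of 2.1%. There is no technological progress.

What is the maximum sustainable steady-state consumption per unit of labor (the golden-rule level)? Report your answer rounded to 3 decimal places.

c_gold ≈ 1.007

At the golden rule, f'(k) = n + δ, so α·k^(α−1) = n + δ and k_gold = (α/(n + δ))^(1/(1−α)).
k_gold = (0.32/0.139)^(1/0.68) = 2.3022^1.4706 ≈ 3.4085
c_gold = f(k_gold) − (n + δ)·k_gold = 1.4805 − 0.139×3.4085 ≈ 1.0067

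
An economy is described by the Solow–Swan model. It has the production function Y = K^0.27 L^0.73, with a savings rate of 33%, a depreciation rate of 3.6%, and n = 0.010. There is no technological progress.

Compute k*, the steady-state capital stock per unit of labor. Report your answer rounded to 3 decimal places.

Steady state requires s·f(k) = (n + δ)·k, i.e. s·k^α = (n + δ)·k.
Dividing both sides by k: k^(1−α) = s / (n + δ).
k^0.73 = 0.33 / (0.010 + 0.036) = 0.33 / 0.046 = 7.1739
k* = 7.1739^(1/0.73) ≈ 14.8685

k* = 14.869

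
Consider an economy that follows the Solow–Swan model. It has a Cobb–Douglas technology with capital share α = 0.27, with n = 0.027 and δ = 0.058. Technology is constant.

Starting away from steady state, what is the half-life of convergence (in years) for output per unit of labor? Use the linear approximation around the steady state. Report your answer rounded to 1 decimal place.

about 11.2 years

Near the steady state the convergence rate is λ = (1 − α)(n + δ).
λ = (1 − 0.27) × 0.085 = 0.73 × 0.085 = 0.06205
Half-life = ln 2 / λ = 0.6931 / 0.06205 ≈ 11.17 years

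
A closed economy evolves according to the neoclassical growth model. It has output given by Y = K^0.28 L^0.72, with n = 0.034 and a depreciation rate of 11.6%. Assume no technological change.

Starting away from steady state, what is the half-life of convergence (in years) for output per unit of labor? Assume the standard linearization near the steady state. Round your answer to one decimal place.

half-life ≈ 6.4 years

Near the steady state the convergence rate is λ = (1 − α)(n + δ).
λ = (1 − 0.28) × 0.150 = 0.72 × 0.150 = 0.1080
Half-life = ln 2 / λ = 0.6931 / 0.1080 ≈ 6.42 years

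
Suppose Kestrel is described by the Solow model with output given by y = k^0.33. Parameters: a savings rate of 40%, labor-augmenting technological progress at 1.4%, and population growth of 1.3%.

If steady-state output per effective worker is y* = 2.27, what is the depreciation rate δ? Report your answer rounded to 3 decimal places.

In steady state, investment equals break-even investment: s·k^α = (n + g + δ)·k.
Since y* = [s/(n + g + δ)]^(α/(1−α)), we have s/(n + g + δ) = (y*)^((1−α)/α) = 2.27^2.0303 = 5.2825.
Therefore n + g + δ = s / 5.2825 = 0.40 / 5.2825 = 0.0757, so δ = 0.0757 − 0.027 = 0.0487.

δ ≈ 0.049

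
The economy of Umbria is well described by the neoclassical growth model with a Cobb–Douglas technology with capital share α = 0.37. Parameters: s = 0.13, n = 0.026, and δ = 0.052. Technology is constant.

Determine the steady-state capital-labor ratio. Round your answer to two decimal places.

k* ≈ 2.25

In steady state, investment equals break-even investment: s·k^α = (n + δ)·k.
Rearranging, k^(1−α) = s / (n + δ).
k^0.63 = 0.13 / (0.026 + 0.052) = 0.13 / 0.078 = 1.6667
k* = 1.6667^(1/0.63) ≈ 2.2499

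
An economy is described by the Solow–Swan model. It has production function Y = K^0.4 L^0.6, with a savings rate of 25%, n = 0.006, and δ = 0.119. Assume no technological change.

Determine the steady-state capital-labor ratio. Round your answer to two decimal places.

Steady state requires s·f(k) = (n + δ)·k, i.e. s·k^α = (n + δ)·k.
Dividing both sides by k: k^(1−α) = s / (n + δ).
k^0.6 = 0.25 / (0.006 + 0.119) = 0.25 / 0.125 = 2.0000
k* = 2.0000^(1/0.6) ≈ 3.1748

k* ≈ 3.17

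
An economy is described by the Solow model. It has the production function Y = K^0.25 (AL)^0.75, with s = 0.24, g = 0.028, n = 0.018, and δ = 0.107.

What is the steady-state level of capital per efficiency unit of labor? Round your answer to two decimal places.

Steady state requires s·f(k) = (n + g + δ)·k, i.e. s·k^α = (n + g + δ)·k.
Rearranging, k^(1−α) = s / (n + g + δ).
k^0.75 = 0.24 / (0.018 + 0.028 + 0.107) = 0.24 / 0.153 = 1.5686
k* = 1.5686^(1/0.75) ≈ 1.8226

k* ≈ 1.82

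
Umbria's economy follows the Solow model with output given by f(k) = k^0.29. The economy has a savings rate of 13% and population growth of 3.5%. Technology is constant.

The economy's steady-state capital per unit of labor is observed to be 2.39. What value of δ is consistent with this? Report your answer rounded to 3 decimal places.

δ ≈ 0.035

In steady state, investment equals break-even investment: s·k^α = (n + δ)·k.
So s / (n + δ) = (k*)^(1−α) = 2.39^0.71 = 1.8564.
Therefore n + δ = s / 1.8564 = 0.13 / 1.8564 = 0.0700, so δ = 0.0700 − 0.035 = 0.0350.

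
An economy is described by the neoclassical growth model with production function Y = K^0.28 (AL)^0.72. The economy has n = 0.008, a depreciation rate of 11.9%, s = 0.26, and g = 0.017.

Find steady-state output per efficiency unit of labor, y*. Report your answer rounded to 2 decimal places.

At the steady state, Δk = 0, so s·k^α = (n + g + δ)·k.
Rearranging, k^(1−α) = s / (n + g + δ).
k^0.72 = 0.26 / (0.008 + 0.017 + 0.119) = 0.26 / 0.144 = 1.8056
k* = 1.8056^(1/0.72) ≈ 2.2721
y* = (k*)^α = 2.2721^0.28 ≈ 1.2583

y* ≈ 1.26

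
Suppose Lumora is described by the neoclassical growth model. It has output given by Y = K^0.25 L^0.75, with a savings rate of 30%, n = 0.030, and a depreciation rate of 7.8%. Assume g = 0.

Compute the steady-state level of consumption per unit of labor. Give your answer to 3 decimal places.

c* = 0.984

In steady state, investment equals break-even investment: s·k^α = (n + δ)·k.
Dividing both sides by k: k^(1−α) = s / (n + δ).
k^0.75 = 0.30 / (0.030 + 0.078) = 0.30 / 0.108 = 2.7778
k* = 2.7778^(1/0.75) ≈ 3.9048
y* = (k*)^α = 3.9048^0.25 ≈ 1.4057
c* = (1 − s)·y* = (1 − 0.30) × 1.4057 ≈ 0.9840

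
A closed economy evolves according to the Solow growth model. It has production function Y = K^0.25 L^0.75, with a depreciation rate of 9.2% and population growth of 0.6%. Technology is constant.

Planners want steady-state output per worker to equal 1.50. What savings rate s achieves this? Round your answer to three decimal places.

Steady state requires s·f(k) = (n + δ)·k, i.e. s·k^α = (n + δ)·k.
Since y* = [s/(n + δ)]^(α/(1−α)), we have s/(n + δ) = (y*)^((1−α)/α) = 1.50^3 = 3.3750.
Therefore s = 3.3750 × (n + δ) = 3.3750 × 0.098 = 0.3308.

s ≈ 0.331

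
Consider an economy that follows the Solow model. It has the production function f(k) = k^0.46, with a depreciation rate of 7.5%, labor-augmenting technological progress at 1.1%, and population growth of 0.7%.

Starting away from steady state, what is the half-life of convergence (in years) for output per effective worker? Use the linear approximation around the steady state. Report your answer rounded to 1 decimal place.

about 13.8 years

Near the steady state the convergence rate is λ = (1 − α)(n + g + δ).
λ = (1 − 0.46) × 0.093 = 0.54 × 0.093 = 0.05022
Half-life = ln 2 / λ = 0.6931 / 0.05022 ≈ 13.80 years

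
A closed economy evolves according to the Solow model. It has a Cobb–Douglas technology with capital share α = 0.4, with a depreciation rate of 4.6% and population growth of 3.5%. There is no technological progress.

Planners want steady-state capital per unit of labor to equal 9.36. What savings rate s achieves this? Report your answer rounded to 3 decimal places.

s ≈ 0.310

At the steady state, Δk = 0, so s·k^α = (n + δ)·k.
So s / (n + δ) = (k*)^(1−α) = 9.36^0.6 = 3.8262.
Therefore s = 3.8262 × (n + δ) = 3.8262 × 0.081 = 0.3099.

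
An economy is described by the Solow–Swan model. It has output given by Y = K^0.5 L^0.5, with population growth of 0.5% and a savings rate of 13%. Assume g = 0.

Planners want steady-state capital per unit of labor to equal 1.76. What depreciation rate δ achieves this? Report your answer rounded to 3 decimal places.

Steady state requires s·f(k) = (n + δ)·k, i.e. s·k^α = (n + δ)·k.
So s / (n + δ) = (k*)^(1−α) = 1.76^0.5 = 1.3266.
Therefore n + δ = s / 1.3266 = 0.13 / 1.3266 = 0.0980, so δ = 0.0980 − 0.005 = 0.0930.

δ ≈ 0.093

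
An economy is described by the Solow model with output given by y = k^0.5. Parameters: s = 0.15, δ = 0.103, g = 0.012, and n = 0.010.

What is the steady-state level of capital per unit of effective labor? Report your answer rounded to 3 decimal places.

In steady state, investment equals break-even investment: s·k^α = (n + g + δ)·k.
Dividing both sides by k: k^(1−α) = s / (n + g + δ).
k^0.5 = 0.15 / (0.010 + 0.012 + 0.103) = 0.15 / 0.125 = 1.2000
k* = 1.2000^(1/0.5) ≈ 1.4400

k* ≈ 1.440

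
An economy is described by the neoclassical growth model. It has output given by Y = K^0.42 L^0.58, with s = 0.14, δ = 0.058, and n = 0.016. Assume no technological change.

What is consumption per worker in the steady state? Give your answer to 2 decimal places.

c* = 1.36

In steady state, investment equals break-even investment: s·k^α = (n + δ)·k.
Dividing both sides by k: k^(1−α) = s / (n + δ).
k^0.58 = 0.14 / (0.016 + 0.058) = 0.14 / 0.074 = 1.8919
k* = 1.8919^(1/0.58) ≈ 3.0020
y* = (k*)^α = 3.0020^0.42 ≈ 1.5868
c* = (1 − s)·y* = (1 − 0.14) × 1.5868 ≈ 1.3646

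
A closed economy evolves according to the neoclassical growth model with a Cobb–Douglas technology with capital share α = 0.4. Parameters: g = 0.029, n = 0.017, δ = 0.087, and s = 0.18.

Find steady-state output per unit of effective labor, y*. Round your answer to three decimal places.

y* = 1.224

At the steady state, Δk = 0, so s·k^α = (n + g + δ)·k.
Dividing both sides by k: k^(1−α) = s / (n + g + δ).
k^0.6 = 0.18 / (0.017 + 0.029 + 0.087) = 0.18 / 0.133 = 1.3534
k* = 1.3534^(1/0.6) ≈ 1.6559
y* = (k*)^α = 1.6559^0.4 ≈ 1.2235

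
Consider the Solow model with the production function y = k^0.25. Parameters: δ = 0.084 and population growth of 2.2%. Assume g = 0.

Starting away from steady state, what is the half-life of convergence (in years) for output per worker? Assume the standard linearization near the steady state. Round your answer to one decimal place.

about 8.7 years

Near the steady state the convergence rate is λ = (1 − α)(n + δ).
λ = (1 − 0.25) × 0.106 = 0.75 × 0.106 = 0.0795
Half-life = ln 2 / λ = 0.6931 / 0.0795 ≈ 8.72 years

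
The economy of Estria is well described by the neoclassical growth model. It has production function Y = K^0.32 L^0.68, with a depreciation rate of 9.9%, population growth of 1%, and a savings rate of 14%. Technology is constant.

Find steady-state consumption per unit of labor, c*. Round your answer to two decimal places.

At the steady state, Δk = 0, so s·k^α = (n + δ)·k.
Dividing both sides by k: k^(1−α) = s / (n + δ).
k^0.68 = 0.14 / (0.010 + 0.099) = 0.14 / 0.109 = 1.2844
k* = 1.2844^(1/0.68) ≈ 1.4450
y* = (k*)^α = 1.4450^0.32 ≈ 1.1250
c* = (1 − s)·y* = (1 − 0.14) × 1.1250 ≈ 0.9675

c* ≈ 0.97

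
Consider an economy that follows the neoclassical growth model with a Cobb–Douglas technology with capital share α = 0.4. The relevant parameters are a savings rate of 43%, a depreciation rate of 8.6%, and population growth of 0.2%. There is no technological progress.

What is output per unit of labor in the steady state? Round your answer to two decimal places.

y* ≈ 2.88

Steady state requires s·f(k) = (n + δ)·k, i.e. s·k^α = (n + δ)·k.
Dividing both sides by k: k^(1−α) = s / (n + δ).
k^0.6 = 0.43 / (0.002 + 0.086) = 0.43 / 0.088 = 4.8864
k* = 4.8864^(1/0.6) ≈ 14.0707
y* = (k*)^α = 14.0707^0.4 ≈ 2.8796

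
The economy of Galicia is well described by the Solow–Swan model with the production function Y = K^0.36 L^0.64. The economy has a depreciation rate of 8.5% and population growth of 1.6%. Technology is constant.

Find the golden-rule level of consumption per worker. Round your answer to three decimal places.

At the golden rule, f'(k) = n + δ, so α·k^(α−1) = n + δ and k_gold = (α/(n + δ))^(1/(1−α)).
k_gold = (0.36/0.101)^(1/0.64) = 3.5644^1.5625 ≈ 7.2858
c_gold = f(k_gold) − (n + δ)·k_gold = 2.0441 − 0.101×7.2858 ≈ 1.3082

c_gold ≈ 1.308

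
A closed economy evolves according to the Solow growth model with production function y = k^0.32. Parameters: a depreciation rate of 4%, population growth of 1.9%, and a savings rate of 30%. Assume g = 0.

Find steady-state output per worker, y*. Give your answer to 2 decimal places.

At the steady state, Δk = 0, so s·k^α = (n + δ)·k.
Dividing both sides by k: k^(1−α) = s / (n + δ).
k^0.68 = 0.30 / (0.019 + 0.040) = 0.30 / 0.059 = 5.0847
k* = 5.0847^(1/0.68) ≈ 10.9301
y* = (k*)^α = 10.9301^0.32 ≈ 2.1496

y* = 2.15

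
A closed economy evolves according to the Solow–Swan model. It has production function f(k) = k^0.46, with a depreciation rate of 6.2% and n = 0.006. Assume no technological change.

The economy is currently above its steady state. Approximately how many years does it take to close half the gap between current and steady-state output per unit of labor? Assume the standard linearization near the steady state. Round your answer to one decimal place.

Near the steady state the convergence rate is λ = (1 − α)(n + δ).
λ = (1 − 0.46) × 0.068 = 0.54 × 0.068 = 0.03672
Half-life = ln 2 / λ = 0.6931 / 0.03672 ≈ 18.88 years

t_½ ≈ 18.9 years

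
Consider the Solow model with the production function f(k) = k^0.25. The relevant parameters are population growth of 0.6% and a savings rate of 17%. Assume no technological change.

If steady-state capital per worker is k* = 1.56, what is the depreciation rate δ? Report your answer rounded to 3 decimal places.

At the steady state, Δk = 0, so s·k^α = (n + δ)·k.
So s / (n + δ) = (k*)^(1−α) = 1.56^0.75 = 1.3959.
Therefore n + δ = s / 1.3959 = 0.17 / 1.3959 = 0.1218, so δ = 0.1218 − 0.006 = 0.1158.

δ ≈ 0.116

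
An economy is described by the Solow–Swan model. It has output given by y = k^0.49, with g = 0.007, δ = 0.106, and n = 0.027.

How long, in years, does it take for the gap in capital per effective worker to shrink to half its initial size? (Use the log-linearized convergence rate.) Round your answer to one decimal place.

half-life ≈ 9.7 years

Near the steady state the convergence rate is λ = (1 − α)(n + g + δ).
λ = (1 − 0.49) × 0.140 = 0.51 × 0.140 = 0.0714
Half-life = ln 2 / λ = 0.6931 / 0.0714 ≈ 9.71 years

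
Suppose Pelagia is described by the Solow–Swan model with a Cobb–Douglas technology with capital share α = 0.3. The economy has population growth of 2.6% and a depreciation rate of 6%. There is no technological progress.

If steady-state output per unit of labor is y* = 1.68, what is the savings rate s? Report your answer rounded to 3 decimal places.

s ≈ 0.289

Steady state requires s·f(k) = (n + δ)·k, i.e. s·k^α = (n + δ)·k.
Since y* = [s/(n + δ)]^(α/(1−α)), we have s/(n + δ) = (y*)^((1−α)/α) = 1.68^2.3333 = 3.3552.
Therefore s = 3.3552 × (n + δ) = 3.3552 × 0.086 = 0.2885.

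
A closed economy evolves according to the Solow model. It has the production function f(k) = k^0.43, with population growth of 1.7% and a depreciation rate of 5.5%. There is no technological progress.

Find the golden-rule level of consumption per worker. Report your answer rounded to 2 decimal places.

At the golden rule, f'(k) = n + δ, so α·k^(α−1) = n + δ and k_gold = (α/(n + δ))^(1/(1−α)).
k_gold = (0.43/0.072)^(1/0.57) = 5.9722^1.7544 ≈ 22.9959
c_gold = f(k_gold) − (n + δ)·k_gold = 3.8504 − 0.072×22.9959 ≈ 2.1947

c_gold ≈ 2.19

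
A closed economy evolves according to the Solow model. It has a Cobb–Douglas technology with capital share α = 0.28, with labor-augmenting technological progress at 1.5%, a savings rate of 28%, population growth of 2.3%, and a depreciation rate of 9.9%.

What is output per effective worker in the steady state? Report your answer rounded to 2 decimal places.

Steady state requires s·f(k) = (n + g + δ)·k, i.e. s·k^α = (n + g + δ)·k.
Rearranging, k^(1−α) = s / (n + g + δ).
k^0.72 = 0.28 / (0.023 + 0.015 + 0.099) = 0.28 / 0.137 = 2.0438
k* = 2.0438^(1/0.72) ≈ 2.6988
y* = (k*)^α = 2.6988^0.28 ≈ 1.3205

y* ≈ 1.32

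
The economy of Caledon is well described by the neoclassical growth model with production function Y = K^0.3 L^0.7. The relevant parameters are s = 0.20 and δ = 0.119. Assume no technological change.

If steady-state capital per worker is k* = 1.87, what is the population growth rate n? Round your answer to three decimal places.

n ≈ 0.010

At the steady state, Δk = 0, so s·k^α = (n + δ)·k.
So s / (n + δ) = (k*)^(1−α) = 1.87^0.7 = 1.5498.
Therefore n + δ = s / 1.5498 = 0.20 / 1.5498 = 0.1290, so n = 0.1290 − 0.119 = 0.0100.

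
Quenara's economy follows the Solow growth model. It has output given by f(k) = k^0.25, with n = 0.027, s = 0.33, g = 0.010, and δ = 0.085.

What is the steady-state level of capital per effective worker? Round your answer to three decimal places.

In steady state, investment equals break-even investment: s·k^α = (n + g + δ)·k.
Rearranging, k^(1−α) = s / (n + g + δ).
k^0.75 = 0.33 / (0.027 + 0.010 + 0.085) = 0.33 / 0.122 = 2.7049
k* = 2.7049^(1/0.75) ≈ 3.7688

k* = 3.769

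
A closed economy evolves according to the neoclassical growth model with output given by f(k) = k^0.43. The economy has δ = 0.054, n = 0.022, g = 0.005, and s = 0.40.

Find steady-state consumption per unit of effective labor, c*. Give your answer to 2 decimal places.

c* ≈ 2.00

In steady state, investment equals break-even investment: s·k^α = (n + g + δ)·k.
Rearranging, k^(1−α) = s / (n + g + δ).
k^0.57 = 0.40 / (0.022 + 0.005 + 0.054) = 0.40 / 0.081 = 4.9383
k* = 4.9383^(1/0.57) ≈ 16.4741
y* = (k*)^α = 16.4741^0.43 ≈ 3.3360
c* = (1 − s)·y* = (1 − 0.40) × 3.3360 ≈ 2.0016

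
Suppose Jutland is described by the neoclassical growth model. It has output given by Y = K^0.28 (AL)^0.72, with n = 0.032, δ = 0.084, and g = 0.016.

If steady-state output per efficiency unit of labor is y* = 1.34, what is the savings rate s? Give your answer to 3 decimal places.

In steady state, investment equals break-even investment: s·k^α = (n + g + δ)·k.
Since y* = [s/(n + g + δ)]^(α/(1−α)), we have s/(n + g + δ) = (y*)^((1−α)/α) = 1.34^2.5714 = 2.1224.
Therefore s = 2.1224 × (n + g + δ) = 2.1224 × 0.132 = 0.2802.

s ≈ 0.280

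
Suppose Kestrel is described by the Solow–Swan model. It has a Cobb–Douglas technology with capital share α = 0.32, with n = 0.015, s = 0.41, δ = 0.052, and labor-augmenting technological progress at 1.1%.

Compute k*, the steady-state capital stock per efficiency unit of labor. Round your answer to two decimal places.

At the steady state, Δk = 0, so s·k^α = (n + g + δ)·k.
Rearranging, k^(1−α) = s / (n + g + δ).
k^0.68 = 0.41 / (0.015 + 0.011 + 0.052) = 0.41 / 0.078 = 5.2564
k* = 5.2564^(1/0.68) ≈ 11.4772

k* ≈ 11.48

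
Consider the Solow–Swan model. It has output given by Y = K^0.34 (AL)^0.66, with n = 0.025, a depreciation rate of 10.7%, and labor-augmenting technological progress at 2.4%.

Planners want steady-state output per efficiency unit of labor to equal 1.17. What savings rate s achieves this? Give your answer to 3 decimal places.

s ≈ 0.212

In steady state, investment equals break-even investment: s·k^α = (n + g + δ)·k.
Since y* = [s/(n + g + δ)]^(α/(1−α)), we have s/(n + g + δ) = (y*)^((1−α)/α) = 1.17^1.9412 = 1.3563.
Therefore s = 1.3563 × (n + g + δ) = 1.3563 × 0.156 = 0.2116.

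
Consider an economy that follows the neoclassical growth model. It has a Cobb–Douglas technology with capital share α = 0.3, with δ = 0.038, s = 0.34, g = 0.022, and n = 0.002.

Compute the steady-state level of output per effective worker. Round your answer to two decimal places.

y* ≈ 2.07

At the steady state, Δk = 0, so s·k^α = (n + g + δ)·k.
Rearranging, k^(1−α) = s / (n + g + δ).
k^0.7 = 0.34 / (0.002 + 0.022 + 0.038) = 0.34 / 0.062 = 5.4839
k* = 5.4839^(1/0.7) ≈ 11.3721
y* = (k*)^α = 11.3721^0.3 ≈ 2.0737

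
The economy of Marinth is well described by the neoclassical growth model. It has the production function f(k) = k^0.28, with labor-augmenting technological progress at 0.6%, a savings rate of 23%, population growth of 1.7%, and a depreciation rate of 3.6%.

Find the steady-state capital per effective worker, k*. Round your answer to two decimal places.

k* ≈ 6.62

At the steady state, Δk = 0, so s·k^α = (n + g + δ)·k.
Rearranging, k^(1−α) = s / (n + g + δ).
k^0.72 = 0.23 / (0.017 + 0.006 + 0.036) = 0.23 / 0.059 = 3.8983
k* = 3.8983^(1/0.72) ≈ 6.6170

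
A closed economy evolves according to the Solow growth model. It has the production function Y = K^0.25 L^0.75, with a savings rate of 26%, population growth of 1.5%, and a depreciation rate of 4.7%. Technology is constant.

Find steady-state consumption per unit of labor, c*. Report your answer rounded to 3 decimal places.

At the steady state, Δk = 0, so s·k^α = (n + δ)·k.
Rearranging, k^(1−α) = s / (n + δ).
k^0.75 = 0.26 / (0.015 + 0.047) = 0.26 / 0.062 = 4.1935
k* = 4.1935^(1/0.75) ≈ 6.7624
y* = (k*)^α = 6.7624^0.25 ≈ 1.6126
c* = (1 − s)·y* = (1 − 0.26) × 1.6126 ≈ 1.1933

c* = 1.193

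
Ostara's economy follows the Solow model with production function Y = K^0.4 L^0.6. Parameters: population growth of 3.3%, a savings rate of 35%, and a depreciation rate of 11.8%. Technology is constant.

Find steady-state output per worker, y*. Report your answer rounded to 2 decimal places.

In steady state, investment equals break-even investment: s·k^α = (n + δ)·k.
Rearranging, k^(1−α) = s / (n + δ).
k^0.6 = 0.35 / (0.033 + 0.118) = 0.35 / 0.151 = 2.3179
k* = 2.3179^(1/0.6) ≈ 4.0597
y* = (k*)^α = 4.0597^0.4 ≈ 1.7514

y* ≈ 1.75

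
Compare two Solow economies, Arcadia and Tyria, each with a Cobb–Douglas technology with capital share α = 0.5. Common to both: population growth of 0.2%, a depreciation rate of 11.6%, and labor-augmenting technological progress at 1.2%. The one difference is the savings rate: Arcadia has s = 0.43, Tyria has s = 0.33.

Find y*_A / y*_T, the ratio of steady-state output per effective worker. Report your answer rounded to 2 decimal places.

y*_A / y*_T ≈ 1.30

Steady-state y* = [s/(n + g + δ)]^(α/(1−α)), so the ratio is [ (s_A/(n + g + δ)_A) / (s_T/(n + g + δ)_T) ]^1.
s_A/(n + g + δ)_A = 0.43/0.130 = 3.3077; s_T/(n + g + δ)_T = 0.33/0.130 = 2.5385.
Ratio = (3.3077/2.5385)^1 = 1.3030^1 ≈ 1.3030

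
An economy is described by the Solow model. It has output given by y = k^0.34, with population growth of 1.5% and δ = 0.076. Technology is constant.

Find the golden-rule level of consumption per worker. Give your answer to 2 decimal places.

At the golden rule, f'(k) = n + δ, so α·k^(α−1) = n + δ and k_gold = (α/(n + δ))^(1/(1−α)).
k_gold = (0.34/0.091)^(1/0.66) = 3.7363^1.5152 ≈ 7.3682
c_gold = f(k_gold) − (n + δ)·k_gold = 1.9720 − 0.091×7.3682 ≈ 1.3015

c_gold ≈ 1.30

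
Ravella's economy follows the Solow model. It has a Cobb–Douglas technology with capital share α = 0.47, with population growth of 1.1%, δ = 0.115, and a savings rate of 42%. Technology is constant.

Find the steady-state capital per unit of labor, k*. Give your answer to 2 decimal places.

In steady state, investment equals break-even investment: s·k^α = (n + δ)·k.
Rearranging, k^(1−α) = s / (n + δ).
k^0.53 = 0.42 / (0.011 + 0.115) = 0.42 / 0.126 = 3.3333
k* = 3.3333^(1/0.53) ≈ 9.6952

k* ≈ 9.70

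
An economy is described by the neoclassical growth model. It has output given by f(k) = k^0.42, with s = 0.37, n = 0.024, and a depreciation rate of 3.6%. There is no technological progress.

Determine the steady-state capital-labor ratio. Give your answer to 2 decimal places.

k* ≈ 23.02

In steady state, investment equals break-even investment: s·k^α = (n + δ)·k.
Dividing both sides by k: k^(1−α) = s / (n + δ).
k^0.58 = 0.37 / (0.024 + 0.036) = 0.37 / 0.060 = 6.1667
k* = 6.1667^(1/0.58) ≈ 23.0229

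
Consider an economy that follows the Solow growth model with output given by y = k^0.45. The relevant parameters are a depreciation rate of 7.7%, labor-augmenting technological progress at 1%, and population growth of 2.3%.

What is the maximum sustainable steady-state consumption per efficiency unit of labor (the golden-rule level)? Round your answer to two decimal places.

At the golden rule, f'(k) = n + g + δ, so α·k^(α−1) = n + g + δ and k_gold = (α/(n + g + δ))^(1/(1−α)).
k_gold = (0.45/0.110)^(1/0.55) = 4.0909^1.8182 ≈ 12.9542
c_gold = f(k_gold) − (n + g + δ)·k_gold = 3.1665 − 0.110×12.9542 ≈ 1.7415

c_gold ≈ 1.74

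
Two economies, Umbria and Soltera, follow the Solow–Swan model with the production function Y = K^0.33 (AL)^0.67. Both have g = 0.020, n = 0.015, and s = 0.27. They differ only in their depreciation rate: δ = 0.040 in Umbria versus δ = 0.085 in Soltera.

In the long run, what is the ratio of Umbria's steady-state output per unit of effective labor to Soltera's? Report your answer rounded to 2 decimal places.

y*_U / y*_S ≈ 1.26

Steady-state y* = [s/(n + g + δ)]^(α/(1−α)), so the ratio is [ (s_U/(n + g + δ)_U) / (s_S/(n + g + δ)_S) ]^0.4925.
s_U/(n + g + δ)_U = 0.27/0.075 = 3.6000; s_S/(n + g + δ)_S = 0.27/0.120 = 2.2500.
Ratio = (3.6000/2.2500)^0.4925 = 1.6000^0.4925 ≈ 1.2605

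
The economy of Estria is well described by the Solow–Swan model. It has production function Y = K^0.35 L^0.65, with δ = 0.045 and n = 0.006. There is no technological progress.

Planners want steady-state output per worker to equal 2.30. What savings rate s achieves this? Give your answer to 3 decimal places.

At the steady state, Δk = 0, so s·k^α = (n + δ)·k.
Since y* = [s/(n + δ)]^(α/(1−α)), we have s/(n + δ) = (y*)^((1−α)/α) = 2.30^1.8571 = 4.6964.
Therefore s = 4.6964 × (n + δ) = 4.6964 × 0.051 = 0.2395.

s ≈ 0.240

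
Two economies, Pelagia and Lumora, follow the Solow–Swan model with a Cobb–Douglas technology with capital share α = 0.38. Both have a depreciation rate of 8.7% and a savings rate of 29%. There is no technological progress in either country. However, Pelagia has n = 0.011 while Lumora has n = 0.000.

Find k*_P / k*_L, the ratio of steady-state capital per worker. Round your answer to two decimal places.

Steady-state k* = [s/(n + δ)]^(1/(1−α)), so the ratio is [ (s_P/(n + δ)_P) / (s_L/(n + δ)_L) ]^1.6129.
s_P/(n + δ)_P = 0.29/0.098 = 2.9592; s_L/(n + δ)_L = 0.29/0.087 = 3.3333.
Ratio = (2.9592/3.3333)^1.6129 = 0.8878^1.6129 ≈ 0.8253

k*_P / k*_L ≈ 0.83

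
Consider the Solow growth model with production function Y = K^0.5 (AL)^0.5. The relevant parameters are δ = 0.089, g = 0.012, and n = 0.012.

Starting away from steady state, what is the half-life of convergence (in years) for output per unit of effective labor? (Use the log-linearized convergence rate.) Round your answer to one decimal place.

t_½ ≈ 12.3 years

Near the steady state the convergence rate is λ = (1 − α)(n + g + δ).
λ = (1 − 0.5) × 0.113 = 0.5 × 0.113 = 0.0565
Half-life = ln 2 / λ = 0.6931 / 0.0565 ≈ 12.27 years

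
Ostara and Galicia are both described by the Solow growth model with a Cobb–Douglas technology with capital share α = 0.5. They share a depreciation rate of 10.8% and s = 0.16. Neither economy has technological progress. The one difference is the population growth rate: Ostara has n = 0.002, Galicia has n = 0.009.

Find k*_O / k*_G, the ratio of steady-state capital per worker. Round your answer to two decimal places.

ratio ≈ 1.13

Steady-state k* = [s/(n + δ)]^(1/(1−α)), so the ratio is [ (s_O/(n + δ)_O) / (s_G/(n + δ)_G) ]^2.
s_O/(n + δ)_O = 0.16/0.110 = 1.4545; s_G/(n + δ)_G = 0.16/0.117 = 1.3675.
Ratio = (1.4545/1.3675)^2 = 1.0636^2 ≈ 1.1312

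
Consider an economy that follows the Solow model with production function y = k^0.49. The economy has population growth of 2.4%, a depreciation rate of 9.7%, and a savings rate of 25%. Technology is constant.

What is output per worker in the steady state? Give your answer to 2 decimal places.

In steady state, investment equals break-even investment: s·k^α = (n + δ)·k.
Rearranging, k^(1−α) = s / (n + δ).
k^0.51 = 0.25 / (0.024 + 0.097) = 0.25 / 0.121 = 2.0661
k* = 2.0661^(1/0.51) ≈ 4.1490
y* = (k*)^α = 4.1490^0.49 ≈ 2.0081

y* = 2.01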